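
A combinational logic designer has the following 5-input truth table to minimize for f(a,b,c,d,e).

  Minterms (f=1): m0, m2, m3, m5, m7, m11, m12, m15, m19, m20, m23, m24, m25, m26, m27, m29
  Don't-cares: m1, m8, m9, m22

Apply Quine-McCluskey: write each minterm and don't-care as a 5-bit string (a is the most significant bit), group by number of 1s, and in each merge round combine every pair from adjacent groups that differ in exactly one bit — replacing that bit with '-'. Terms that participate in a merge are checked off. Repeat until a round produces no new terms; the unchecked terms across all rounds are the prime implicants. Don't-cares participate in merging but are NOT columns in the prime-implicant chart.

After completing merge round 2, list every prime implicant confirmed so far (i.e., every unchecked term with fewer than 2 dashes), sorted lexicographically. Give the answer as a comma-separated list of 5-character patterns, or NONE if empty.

01-00, 101-0, 1011-, 11-01

[col 0] 00000*, 00001*, 00010*, 00011*, 00101*, 00111*, 01000*, 01001*, 01011*, 01100*, 01111*, 10011*, 10100*, 10110*, 10111*, 11000*, 11001*, 11010*, 11011*, 11101*
[col 1] -0011*, -0111*, -1000*, -1001*, -1011*, 0-000*, 0-001*, 0-011*, 0-111*, 00-01*, 00-11*, 000-0*, 000-1*, 0000-*, 0001-*, 001-1*, 01-00, 01-11*, 010-1*, 0100-*, 1-011*, 10-11*, 101-0, 1011-, 11-01, 110-0*, 110-1*, 1100-*, 1101-*
[col 2] --011, -0-11, -10-1, -100-, 0--11, 0-0-1, 0-00-, 00--1, 000--, 110--
Prime implicants: --011, -0-11, -10-1, -100-, 0--11, 0-0-1, 0-00-, 00--1, 000--, 01-00, 101-0, 1011-, 11-01, 110--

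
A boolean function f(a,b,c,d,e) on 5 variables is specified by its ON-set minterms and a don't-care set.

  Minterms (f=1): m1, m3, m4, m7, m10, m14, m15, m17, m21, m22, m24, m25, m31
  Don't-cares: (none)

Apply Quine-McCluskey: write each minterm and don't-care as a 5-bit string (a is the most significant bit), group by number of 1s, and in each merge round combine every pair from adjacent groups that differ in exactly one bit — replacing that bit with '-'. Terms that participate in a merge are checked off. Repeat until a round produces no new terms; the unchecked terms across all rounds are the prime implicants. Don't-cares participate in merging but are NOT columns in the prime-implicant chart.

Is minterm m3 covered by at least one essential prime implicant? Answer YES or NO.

size-2^0 implicants → 00001(✓)  00011(✓)  00100  00111(✓)  01010(✓)  01110(✓)  01111(✓)  10001(✓)  10101(✓)  10110  11000(✓)  11001(✓)  11111(✓)
size-2^1 implicants → -0001  -1111  0-111  00-11  000-1  01-10  0111-  1-001  10-01  1100-
Unchecked terms (primes): -0001, -1111, 0-111, 00-11, 000-1, 00100, 01-10, 0111-, 1-001, 10-01, 10110, 1100-
Minterm coverage:
  m1 ⊆ -0001,000-1
  m3 ⊆ 00-11,000-1
  m4 ⊆ 00100 [E]
  m7 ⊆ 0-111,00-11
  m10 ⊆ 01-10 [E]
  m14 ⊆ 01-10,0111-
  m15 ⊆ -1111,0-111,0111-
  m17 ⊆ -0001,1-001,10-01
  m21 ⊆ 10-01 [E]
  m22 ⊆ 10110 [E]
  m24 ⊆ 1100- [E]
  m25 ⊆ 1-001,1100-
  m31 ⊆ -1111 [E]
E = {-1111, 00100, 01-10, 10-01, 10110, 1100-}

NO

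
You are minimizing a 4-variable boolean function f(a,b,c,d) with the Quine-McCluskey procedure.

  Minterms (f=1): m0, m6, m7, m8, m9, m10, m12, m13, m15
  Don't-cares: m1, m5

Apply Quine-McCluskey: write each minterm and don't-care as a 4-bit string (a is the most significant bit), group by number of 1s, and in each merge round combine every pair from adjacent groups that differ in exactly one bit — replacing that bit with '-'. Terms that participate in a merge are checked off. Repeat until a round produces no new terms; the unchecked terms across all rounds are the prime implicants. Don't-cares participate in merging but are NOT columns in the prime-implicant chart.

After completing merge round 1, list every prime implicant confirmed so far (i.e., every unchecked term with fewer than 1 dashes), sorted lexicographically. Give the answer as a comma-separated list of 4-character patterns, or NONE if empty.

Round 0: 0000✓ 0001✓ 0101✓ 0110✓ 0111✓ 1000✓ 1001✓ 1010✓ 1100✓ 1101✓ 1111✓
Round 1: -000✓ -001✓ -101✓ -111✓ 0-01✓ 000-✓ 01-1✓ 011- 1-00✓ 1-01✓ 10-0 100-✓ 11-1✓ 110-✓
Round 2: --01 -00- -1-1 1-0-
PIs = {--01, -00-, -1-1, 011-, 1-0-, 10-0}

NONE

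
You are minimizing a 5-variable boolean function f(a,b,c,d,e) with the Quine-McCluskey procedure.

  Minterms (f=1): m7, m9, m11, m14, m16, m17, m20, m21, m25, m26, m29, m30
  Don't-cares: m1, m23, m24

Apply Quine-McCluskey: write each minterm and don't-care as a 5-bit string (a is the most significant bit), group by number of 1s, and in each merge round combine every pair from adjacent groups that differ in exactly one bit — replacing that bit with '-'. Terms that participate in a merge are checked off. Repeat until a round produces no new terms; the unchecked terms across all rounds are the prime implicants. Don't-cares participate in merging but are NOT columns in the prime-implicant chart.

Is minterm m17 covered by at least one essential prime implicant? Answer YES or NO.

size-2^0 implicants → 00001(✓)  00111(✓)  01001(✓)  01011(✓)  01110(✓)  10000(✓)  10001(✓)  10100(✓)  10101(✓)  10111(✓)  11000(✓)  11001(✓)  11010(✓)  11101(✓)  11110(✓)
size-2^1 implicants → -0001(✓)  -0111  -1001(✓)  -1110  0-001(✓)  010-1  1-000(✓)  1-001(✓)  1-101(✓)  10-00(✓)  10-01(✓)  1000-(✓)  101-1  1010-(✓)  11-01(✓)  11-10  110-0  1100-(✓)
size-2^2 implicants → --001  1--01  1-00-  10-0-
Unchecked terms (primes): --001, -0111, -1110, 010-1, 1--01, 1-00-, 10-0-, 101-1, 11-10, 110-0
Minterm coverage:
  m7 ⊆ -0111 [E]
  m9 ⊆ --001,010-1
  m11 ⊆ 010-1 [E]
  m14 ⊆ -1110 [E]
  m16 ⊆ 1-00-,10-0-
  m17 ⊆ --001,1--01,1-00-,10-0-
  m20 ⊆ 10-0- [E]
  m21 ⊆ 1--01,10-0-,101-1
  m25 ⊆ --001,1--01,1-00-
  m26 ⊆ 11-10,110-0
  m29 ⊆ 1--01 [E]
  m30 ⊆ -1110,11-10
E = {-0111, -1110, 010-1, 1--01, 10-0-}

YES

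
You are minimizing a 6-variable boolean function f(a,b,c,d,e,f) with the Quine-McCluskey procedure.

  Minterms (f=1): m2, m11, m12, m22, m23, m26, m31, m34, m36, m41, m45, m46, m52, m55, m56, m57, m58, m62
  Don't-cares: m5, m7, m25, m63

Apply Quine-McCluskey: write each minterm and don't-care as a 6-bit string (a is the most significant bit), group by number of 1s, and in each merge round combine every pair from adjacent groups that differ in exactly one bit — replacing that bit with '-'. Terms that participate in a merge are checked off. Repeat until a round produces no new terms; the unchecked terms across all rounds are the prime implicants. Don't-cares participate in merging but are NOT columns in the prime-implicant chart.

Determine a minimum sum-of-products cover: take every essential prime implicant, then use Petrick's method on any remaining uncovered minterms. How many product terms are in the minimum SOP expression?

10

[col 0] 000010*, 000101*, 000111*, 001011, 001100, 010110*, 010111*, 011001*, 011010*, 011111*, 100010*, 100100*, 101001*, 101101*, 101110*, 110100*, 110111*, 111000*, 111001*, 111010*, 111110*, 111111*
[col 1] -00010, -10111*, -11001, -11010, -11111*, 0-0111, 0001-1, 01-111*, 01011-, 1-0100, 1-1001, 1-1110, 101-01, 11-111*, 111-10, 1110-0, 11100-, 11111-
[col 2] -1-111
Prime implicants: -00010, -1-111, -11001, -11010, 0-0111, 0001-1, 001011, 001100, 01011-, 1-0100, 1-1001, 1-1110, 101-01, 111-10, 1110-0, 11100-, 11111-
PI chart (minterm → PIs covering it):
  2 | -00010  (sole → essential)
  11 | 001011  (sole → essential)
  12 | 001100  (sole → essential)
  22 | 01011-  (sole → essential)
  23 | -1-111,0-0111,01011-
  26 | -11010  (sole → essential)
  31 | -1-111  (sole → essential)
  34 | -00010  (sole → essential)
  36 | 1-0100  (sole → essential)
  41 | 1-1001,101-01
  45 | 101-01  (sole → essential)
  46 | 1-1110  (sole → essential)
  52 | 1-0100  (sole → essential)
  55 | -1-111  (sole → essential)
  56 | 1110-0,11100-
  57 | -11001,1-1001,11100-
  58 | -11010,111-10,1110-0
  62 | 1-1110,111-10,11111-
Essential prime implicants: -00010, -1-111, -11010, 001011, 001100, 01011-, 1-0100, 1-1110, 101-01
Petrick residual → 11100-
Minimum SOP uses 10 PIs: b'c'd'ef' + bdef + bcd'ef' + a'b'cd'ef + a'b'cde'f' + a'bc'de + ac'de'f' + acdef' + ab'ce'f + abcd'e'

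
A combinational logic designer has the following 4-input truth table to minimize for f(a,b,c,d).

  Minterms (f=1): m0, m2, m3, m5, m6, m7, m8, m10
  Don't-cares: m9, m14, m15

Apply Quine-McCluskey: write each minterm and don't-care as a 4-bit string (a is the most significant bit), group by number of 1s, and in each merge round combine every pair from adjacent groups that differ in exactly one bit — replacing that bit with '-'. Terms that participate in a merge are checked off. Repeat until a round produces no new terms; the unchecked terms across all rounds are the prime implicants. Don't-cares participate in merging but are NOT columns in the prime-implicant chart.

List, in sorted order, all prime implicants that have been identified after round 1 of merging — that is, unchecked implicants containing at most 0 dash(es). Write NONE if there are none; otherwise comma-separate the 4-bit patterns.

size-2^0 implicants → 0000(✓)  0010(✓)  0011(✓)  0101(✓)  0110(✓)  0111(✓)  1000(✓)  1001(✓)  1010(✓)  1110(✓)  1111(✓)
size-2^1 implicants → -000(✓)  -010(✓)  -110(✓)  -111(✓)  0-10(✓)  0-11(✓)  00-0(✓)  001-(✓)  01-1  011-(✓)  1-10(✓)  10-0(✓)  100-  111-(✓)
size-2^2 implicants → --10  -0-0  -11-  0-1-
Unchecked terms (primes): --10, -0-0, -11-, 0-1-, 01-1, 100-

NONE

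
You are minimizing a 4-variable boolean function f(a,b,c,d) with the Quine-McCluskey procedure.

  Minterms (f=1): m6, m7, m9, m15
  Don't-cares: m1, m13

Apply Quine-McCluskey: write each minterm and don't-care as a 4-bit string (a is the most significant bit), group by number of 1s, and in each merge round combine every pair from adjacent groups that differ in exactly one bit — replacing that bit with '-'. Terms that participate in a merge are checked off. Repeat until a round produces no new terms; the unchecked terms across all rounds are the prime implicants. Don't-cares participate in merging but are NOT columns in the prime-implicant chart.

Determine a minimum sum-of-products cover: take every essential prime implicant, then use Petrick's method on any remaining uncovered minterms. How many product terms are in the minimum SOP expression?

Round 0: 0001✓ 0110✓ 0111✓ 1001✓ 1101✓ 1111✓
Round 1: -001 -111 011- 1-01 11-1
PIs = {-001, -111, 011-, 1-01, 11-1}
Coverage chart:
  m6: 011- ←essential
  m7: -111,011-
  m9: -001,1-01
  m15: -111,11-1
Essential: 011-
Petrick residual → -001, -111
Min cover (3 terms): b'c'd + bcd + a'bc

3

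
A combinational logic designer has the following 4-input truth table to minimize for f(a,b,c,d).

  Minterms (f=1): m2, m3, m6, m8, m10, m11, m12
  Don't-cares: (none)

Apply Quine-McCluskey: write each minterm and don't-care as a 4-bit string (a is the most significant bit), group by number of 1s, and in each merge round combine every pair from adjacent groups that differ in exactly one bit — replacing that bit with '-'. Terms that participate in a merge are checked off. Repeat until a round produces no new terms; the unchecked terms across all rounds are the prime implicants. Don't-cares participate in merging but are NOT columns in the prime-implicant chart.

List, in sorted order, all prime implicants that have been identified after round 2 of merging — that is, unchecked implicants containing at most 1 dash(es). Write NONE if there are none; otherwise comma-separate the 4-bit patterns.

[col 0] 0010*, 0011*, 0110*, 1000*, 1010*, 1011*, 1100*
[col 1] -010*, -011*, 0-10, 001-*, 1-00, 10-0, 101-*
[col 2] -01-
Prime implicants: -01-, 0-10, 1-00, 10-0

0-10, 1-00, 10-0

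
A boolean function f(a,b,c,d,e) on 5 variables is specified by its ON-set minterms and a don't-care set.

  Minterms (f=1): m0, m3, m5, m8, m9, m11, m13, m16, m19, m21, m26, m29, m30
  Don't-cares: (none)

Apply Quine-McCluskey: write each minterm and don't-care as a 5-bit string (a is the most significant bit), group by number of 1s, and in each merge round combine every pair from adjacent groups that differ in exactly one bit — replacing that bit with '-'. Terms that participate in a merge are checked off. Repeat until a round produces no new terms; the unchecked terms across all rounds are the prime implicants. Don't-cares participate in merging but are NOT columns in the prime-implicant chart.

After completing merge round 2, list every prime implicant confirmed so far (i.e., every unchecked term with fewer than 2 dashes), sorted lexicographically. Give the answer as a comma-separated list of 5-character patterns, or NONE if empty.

[col 0] 00000*, 00011*, 00101*, 01000*, 01001*, 01011*, 01101*, 10000*, 10011*, 10101*, 11010*, 11101*, 11110*
[col 1] -0000, -0011, -0101*, -1101*, 0-000, 0-011, 0-101*, 01-01, 010-1, 0100-, 1-101*, 11-10
[col 2] --101
Prime implicants: --101, -0000, -0011, 0-000, 0-011, 01-01, 010-1, 0100-, 11-10

-0000, -0011, 0-000, 0-011, 01-01, 010-1, 0100-, 11-10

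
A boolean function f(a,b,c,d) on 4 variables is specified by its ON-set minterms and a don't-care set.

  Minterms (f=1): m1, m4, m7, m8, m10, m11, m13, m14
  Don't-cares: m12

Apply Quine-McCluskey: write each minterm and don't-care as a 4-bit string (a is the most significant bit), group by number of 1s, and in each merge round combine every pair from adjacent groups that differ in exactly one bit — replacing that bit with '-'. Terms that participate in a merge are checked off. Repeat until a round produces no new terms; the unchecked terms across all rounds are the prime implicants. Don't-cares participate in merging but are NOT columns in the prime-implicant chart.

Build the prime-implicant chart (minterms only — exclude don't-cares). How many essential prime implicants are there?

[col 0] 0001, 0100*, 0111, 1000*, 1010*, 1011*, 1100*, 1101*, 1110*
[col 1] -100, 1-00*, 1-10*, 10-0*, 101-, 11-0*, 110-
[col 2] 1--0
Prime implicants: -100, 0001, 0111, 1--0, 101-, 110-
PI chart (minterm → PIs covering it):
  1 | 0001  (sole → essential)
  4 | -100  (sole → essential)
  7 | 0111  (sole → essential)
  8 | 1--0  (sole → essential)
  10 | 1--0,101-
  11 | 101-  (sole → essential)
  13 | 110-  (sole → essential)
  14 | 1--0  (sole → essential)
Essential prime implicants: -100, 0001, 0111, 1--0, 101-, 110-

6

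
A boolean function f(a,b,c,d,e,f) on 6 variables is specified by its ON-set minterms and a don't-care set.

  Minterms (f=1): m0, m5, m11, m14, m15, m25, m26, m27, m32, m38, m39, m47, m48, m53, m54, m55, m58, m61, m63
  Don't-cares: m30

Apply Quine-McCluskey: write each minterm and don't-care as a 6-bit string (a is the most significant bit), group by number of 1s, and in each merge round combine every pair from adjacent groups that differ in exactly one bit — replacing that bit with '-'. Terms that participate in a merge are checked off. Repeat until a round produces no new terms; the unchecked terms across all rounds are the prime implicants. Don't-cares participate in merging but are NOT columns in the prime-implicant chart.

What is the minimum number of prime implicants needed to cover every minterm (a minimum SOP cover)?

10

Round 0: 000000✓ 000101 001011✓ 001110✓ 001111✓ 011001✓ 011010✓ 011011✓ 011110✓ 100000✓ 100110✓ 100111✓ 101111✓ 110000✓ 110101✓ 110110✓ 110111✓ 111010✓ 111101✓ 111111✓
Round 1: -00000 -01111 -11010 0-1011 0-1110 001-11 00111- 011-10 0110-1 01101- 1-0000 1-0110✓ 1-0111✓ 1-1111✓ 10-111✓ 10011-✓ 11-101✓ 11-111✓ 1101-1✓ 11011-✓ 1111-1✓
Round 2: 1--111 1-011- 11-1-1
PIs = {-00000, -01111, -11010, 0-1011, 0-1110, 000101, 001-11, 00111-, 011-10, 0110-1, 01101-, 1--111, 1-0000, 1-011-, 11-1-1}
Coverage chart:
  m0: -00000 ←essential
  m5: 000101 ←essential
  m11: 0-1011,001-11
  m14: 0-1110,00111-
  m15: -01111,001-11,00111-
  m25: 0110-1 ←essential
  m26: -11010,011-10,01101-
  m27: 0-1011,0110-1,01101-
  m32: -00000,1-0000
  m38: 1-011- ←essential
  m39: 1--111,1-011-
  m47: -01111,1--111
  m48: 1-0000 ←essential
  m53: 11-1-1 ←essential
  m54: 1-011- ←essential
  m55: 1--111,1-011-,11-1-1
  m58: -11010 ←essential
  m61: 11-1-1 ←essential
  m63: 1--111,11-1-1
Essential: -00000, -11010, 000101, 0110-1, 1-0000, 1-011-, 11-1-1
Petrick residual → -01111, 0-1011, 0-1110
Min cover (10 terms): b'c'd'e'f' + b'cdef + bcd'ef' + a'cd'ef + a'cdef' + a'b'c'de'f + a'bcd'f + ac'd'e'f' + ac'de + abdf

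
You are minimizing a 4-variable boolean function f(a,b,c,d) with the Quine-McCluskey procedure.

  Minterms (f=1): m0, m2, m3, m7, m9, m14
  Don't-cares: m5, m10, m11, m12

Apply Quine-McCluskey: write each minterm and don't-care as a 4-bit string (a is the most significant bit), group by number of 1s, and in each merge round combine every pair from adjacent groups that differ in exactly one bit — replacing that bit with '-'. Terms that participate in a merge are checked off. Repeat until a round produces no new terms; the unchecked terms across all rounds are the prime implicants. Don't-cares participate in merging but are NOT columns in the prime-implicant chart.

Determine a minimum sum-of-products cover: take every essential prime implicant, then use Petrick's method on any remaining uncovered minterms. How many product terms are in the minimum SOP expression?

Round 0: 0000✓ 0010✓ 0011✓ 0101✓ 0111✓ 1001✓ 1010✓ 1011✓ 1100✓ 1110✓
Round 1: -010✓ -011✓ 0-11 00-0 001-✓ 01-1 1-10 10-1 101-✓ 11-0
Round 2: -01-
PIs = {-01-, 0-11, 00-0, 01-1, 1-10, 10-1, 11-0}
Coverage chart:
  m0: 00-0 ←essential
  m2: -01-,00-0
  m3: -01-,0-11
  m7: 0-11,01-1
  m9: 10-1 ←essential
  m14: 1-10,11-0
Essential: 00-0, 10-1
Petrick residual → 0-11, 1-10
Min cover (4 terms): a'cd + a'b'd' + acd' + ab'd

4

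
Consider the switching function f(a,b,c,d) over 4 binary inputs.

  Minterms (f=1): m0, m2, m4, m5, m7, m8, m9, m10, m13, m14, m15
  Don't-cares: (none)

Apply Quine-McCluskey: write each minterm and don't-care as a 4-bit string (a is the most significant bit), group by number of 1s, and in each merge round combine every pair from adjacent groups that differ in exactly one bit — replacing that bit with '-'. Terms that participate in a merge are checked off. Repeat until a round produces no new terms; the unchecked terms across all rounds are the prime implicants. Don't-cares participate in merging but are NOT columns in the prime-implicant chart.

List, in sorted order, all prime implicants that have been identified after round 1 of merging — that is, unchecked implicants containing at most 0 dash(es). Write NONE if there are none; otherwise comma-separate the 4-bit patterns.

NONE

[col 0] 0000*, 0010*, 0100*, 0101*, 0111*, 1000*, 1001*, 1010*, 1101*, 1110*, 1111*
[col 1] -000*, -010*, -101*, -111*, 0-00, 00-0*, 01-1*, 010-, 1-01, 1-10, 10-0*, 100-, 11-1*, 111-
[col 2] -0-0, -1-1
Prime implicants: -0-0, -1-1, 0-00, 010-, 1-01, 1-10, 100-, 111-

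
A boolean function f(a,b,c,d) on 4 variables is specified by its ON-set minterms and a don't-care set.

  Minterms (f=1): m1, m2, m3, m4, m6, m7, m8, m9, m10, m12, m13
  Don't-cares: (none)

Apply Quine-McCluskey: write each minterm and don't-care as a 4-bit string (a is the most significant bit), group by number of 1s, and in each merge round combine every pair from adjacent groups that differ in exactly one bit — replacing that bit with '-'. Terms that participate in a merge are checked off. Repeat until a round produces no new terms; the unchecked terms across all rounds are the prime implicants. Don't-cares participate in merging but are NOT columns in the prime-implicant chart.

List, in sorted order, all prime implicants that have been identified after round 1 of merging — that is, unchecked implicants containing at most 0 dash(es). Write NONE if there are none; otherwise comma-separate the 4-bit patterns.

Round 0: 0001✓ 0010✓ 0011✓ 0100✓ 0110✓ 0111✓ 1000✓ 1001✓ 1010✓ 1100✓ 1101✓
Round 1: -001 -010 -100 0-10✓ 0-11✓ 00-1 001-✓ 01-0 011-✓ 1-00✓ 1-01✓ 10-0 100-✓ 110-✓
Round 2: 0-1- 1-0-
PIs = {-001, -010, -100, 0-1-, 00-1, 01-0, 1-0-, 10-0}

NONE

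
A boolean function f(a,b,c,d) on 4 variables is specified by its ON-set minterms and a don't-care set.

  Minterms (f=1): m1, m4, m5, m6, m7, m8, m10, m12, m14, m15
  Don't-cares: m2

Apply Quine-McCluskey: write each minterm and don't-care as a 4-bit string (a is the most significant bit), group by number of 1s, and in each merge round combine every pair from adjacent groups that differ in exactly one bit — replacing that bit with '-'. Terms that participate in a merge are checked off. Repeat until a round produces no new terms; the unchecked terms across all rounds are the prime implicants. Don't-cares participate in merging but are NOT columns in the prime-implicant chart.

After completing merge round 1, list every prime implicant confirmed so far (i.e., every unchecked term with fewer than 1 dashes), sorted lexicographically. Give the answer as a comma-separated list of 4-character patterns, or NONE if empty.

size-2^0 implicants → 0001(✓)  0010(✓)  0100(✓)  0101(✓)  0110(✓)  0111(✓)  1000(✓)  1010(✓)  1100(✓)  1110(✓)  1111(✓)
size-2^1 implicants → -010(✓)  -100(✓)  -110(✓)  -111(✓)  0-01  0-10(✓)  01-0(✓)  01-1(✓)  010-(✓)  011-(✓)  1-00(✓)  1-10(✓)  10-0(✓)  11-0(✓)  111-(✓)
size-2^2 implicants → --10  -1-0  -11-  01--  1--0
Unchecked terms (primes): --10, -1-0, -11-, 0-01, 01--, 1--0

NONE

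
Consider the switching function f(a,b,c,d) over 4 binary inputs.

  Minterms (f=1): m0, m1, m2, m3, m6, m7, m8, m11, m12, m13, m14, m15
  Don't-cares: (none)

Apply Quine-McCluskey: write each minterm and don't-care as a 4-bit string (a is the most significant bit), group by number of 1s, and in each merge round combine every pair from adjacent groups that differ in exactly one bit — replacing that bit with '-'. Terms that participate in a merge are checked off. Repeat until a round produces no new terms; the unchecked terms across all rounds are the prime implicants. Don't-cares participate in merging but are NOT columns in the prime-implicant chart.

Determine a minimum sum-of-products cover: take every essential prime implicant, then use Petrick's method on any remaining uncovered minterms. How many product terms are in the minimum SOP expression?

size-2^0 implicants → 0000(✓)  0001(✓)  0010(✓)  0011(✓)  0110(✓)  0111(✓)  1000(✓)  1011(✓)  1100(✓)  1101(✓)  1110(✓)  1111(✓)
size-2^1 implicants → -000  -011(✓)  -110(✓)  -111(✓)  0-10(✓)  0-11(✓)  00-0(✓)  00-1(✓)  000-(✓)  001-(✓)  011-(✓)  1-00  1-11(✓)  11-0(✓)  11-1(✓)  110-(✓)  111-(✓)
size-2^2 implicants → --11  -11-  0-1-  00--  11--
Unchecked terms (primes): --11, -000, -11-, 0-1-, 00--, 1-00, 11--
Minterm coverage:
  m0 ⊆ -000,00--
  m1 ⊆ 00-- [E]
  m2 ⊆ 0-1-,00--
  m3 ⊆ --11,0-1-,00--
  m6 ⊆ -11-,0-1-
  m7 ⊆ --11,-11-,0-1-
  m8 ⊆ -000,1-00
  m11 ⊆ --11 [E]
  m12 ⊆ 1-00,11--
  m13 ⊆ 11-- [E]
  m14 ⊆ -11-,11--
  m15 ⊆ --11,-11-,11--
E = {--11, 00--, 11--}
Petrick residual → -000, -11-
Cover = cd + b'c'd' + bc + a'b' + ab  |cover|=5

5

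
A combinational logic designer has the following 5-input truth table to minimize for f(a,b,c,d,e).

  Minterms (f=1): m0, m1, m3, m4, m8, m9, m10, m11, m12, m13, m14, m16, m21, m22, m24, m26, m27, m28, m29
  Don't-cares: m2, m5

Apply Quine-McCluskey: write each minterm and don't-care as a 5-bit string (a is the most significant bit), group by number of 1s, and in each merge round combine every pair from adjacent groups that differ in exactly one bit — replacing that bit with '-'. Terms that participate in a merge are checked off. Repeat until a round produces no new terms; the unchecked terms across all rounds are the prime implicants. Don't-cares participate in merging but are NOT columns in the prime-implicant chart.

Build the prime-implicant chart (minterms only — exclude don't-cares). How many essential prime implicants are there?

7

[col 0] 00000*, 00001*, 00010*, 00011*, 00100*, 00101*, 01000*, 01001*, 01010*, 01011*, 01100*, 01101*, 01110*, 10000*, 10101*, 10110, 11000*, 11010*, 11011*, 11100*, 11101*
[col 1] -0000*, -0101*, -1000*, -1010*, -1011*, -1100*, -1101*, 0-000*, 0-001*, 0-010*, 0-011*, 0-100*, 0-101*, 00-00*, 00-01*, 000-0*, 000-1*, 0000-*, 0001-*, 0010-*, 01-00*, 01-01*, 01-10*, 010-0*, 010-1*, 0100-*, 0101-*, 011-0*, 0110-*, 1-000*, 1-101*, 11-00*, 110-0*, 1101-*, 1110-*
[col 2] --000, --101, -1-00, -10-0, -101-, -110-, 0--00*, 0--01*, 0-0-0*, 0-0-1*, 0-00-*, 0-01-*, 0-10-*, 00-0-*, 000--*, 01--0, 01-0-*, 010--*
[col 3] 0--0-, 0-0--
Prime implicants: --000, --101, -1-00, -10-0, -101-, -110-, 0--0-, 0-0--, 01--0, 10110
PI chart (minterm → PIs covering it):
  0 | --000,0--0-,0-0--
  1 | 0--0-,0-0--
  3 | 0-0--  (sole → essential)
  4 | 0--0-  (sole → essential)
  8 | --000,-1-00,-10-0,0--0-,0-0--,01--0
  9 | 0--0-,0-0--
  10 | -10-0,-101-,0-0--,01--0
  11 | -101-,0-0--
  12 | -1-00,-110-,0--0-,01--0
  13 | --101,-110-,0--0-
  14 | 01--0  (sole → essential)
  16 | --000  (sole → essential)
  21 | --101  (sole → essential)
  22 | 10110  (sole → essential)
  24 | --000,-1-00,-10-0
  26 | -10-0,-101-
  27 | -101-  (sole → essential)
  28 | -1-00,-110-
  29 | --101,-110-
Essential prime implicants: --000, --101, -101-, 0--0-, 0-0--, 01--0, 10110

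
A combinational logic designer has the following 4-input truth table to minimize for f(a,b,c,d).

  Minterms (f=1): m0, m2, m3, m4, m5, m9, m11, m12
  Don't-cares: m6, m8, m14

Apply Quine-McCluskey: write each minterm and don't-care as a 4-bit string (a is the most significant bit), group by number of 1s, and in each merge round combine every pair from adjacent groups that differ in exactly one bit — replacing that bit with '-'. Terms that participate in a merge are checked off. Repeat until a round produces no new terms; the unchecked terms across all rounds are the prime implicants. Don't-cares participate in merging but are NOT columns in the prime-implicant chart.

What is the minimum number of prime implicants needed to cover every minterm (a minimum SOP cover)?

4

Round 0: 0000✓ 0010✓ 0011✓ 0100✓ 0101✓ 0110✓ 1000✓ 1001✓ 1011✓ 1100✓ 1110✓
Round 1: -000✓ -011 -100✓ -110✓ 0-00✓ 0-10✓ 00-0✓ 001- 01-0✓ 010- 1-00✓ 10-1 100- 11-0✓
Round 2: --00 -1-0 0--0
PIs = {--00, -011, -1-0, 0--0, 001-, 010-, 10-1, 100-}
Coverage chart:
  m0: --00,0--0
  m2: 0--0,001-
  m3: -011,001-
  m4: --00,-1-0,0--0,010-
  m5: 010- ←essential
  m9: 10-1,100-
  m11: -011,10-1
  m12: --00,-1-0
Essential: 010-
Petrick residual → --00, 001-, 10-1
Min cover (4 terms): c'd' + a'b'c + a'bc' + ab'd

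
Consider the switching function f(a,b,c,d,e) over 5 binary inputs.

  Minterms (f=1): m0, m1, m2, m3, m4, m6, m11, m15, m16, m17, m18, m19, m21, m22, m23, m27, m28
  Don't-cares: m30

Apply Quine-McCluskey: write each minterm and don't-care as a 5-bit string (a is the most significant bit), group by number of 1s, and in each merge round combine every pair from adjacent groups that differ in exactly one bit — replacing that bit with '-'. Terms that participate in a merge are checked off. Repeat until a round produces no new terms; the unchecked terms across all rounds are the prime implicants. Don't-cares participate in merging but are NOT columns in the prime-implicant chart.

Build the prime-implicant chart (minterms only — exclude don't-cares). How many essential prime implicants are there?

6

size-2^0 implicants → 00000(✓)  00001(✓)  00010(✓)  00011(✓)  00100(✓)  00110(✓)  01011(✓)  01111(✓)  10000(✓)  10001(✓)  10010(✓)  10011(✓)  10101(✓)  10110(✓)  10111(✓)  11011(✓)  11100(✓)  11110(✓)
size-2^1 implicants → -0000(✓)  -0001(✓)  -0010(✓)  -0011(✓)  -0110(✓)  -1011(✓)  0-011(✓)  00-00(✓)  00-10(✓)  000-0(✓)  000-1(✓)  0000-(✓)  0001-(✓)  001-0(✓)  01-11  1-011(✓)  1-110  10-01(✓)  10-10(✓)  10-11(✓)  100-0(✓)  100-1(✓)  1000-(✓)  1001-(✓)  101-1(✓)  1011-(✓)  111-0
size-2^2 implicants → --011  -0-10  -00-0(✓)  -00-1(✓)  -000-(✓)  -001-(✓)  00--0  000--(✓)  10--1  10-1-  100--(✓)
size-2^3 implicants → -00--
Unchecked terms (primes): --011, -0-10, -00--, 00--0, 01-11, 1-110, 10--1, 10-1-, 111-0
Minterm coverage:
  m0 ⊆ -00--,00--0
  m1 ⊆ -00-- [E]
  m2 ⊆ -0-10,-00--,00--0
  m3 ⊆ --011,-00--
  m4 ⊆ 00--0 [E]
  m6 ⊆ -0-10,00--0
  m11 ⊆ --011,01-11
  m15 ⊆ 01-11 [E]
  m16 ⊆ -00-- [E]
  m17 ⊆ -00--,10--1
  m18 ⊆ -0-10,-00--,10-1-
  m19 ⊆ --011,-00--,10--1,10-1-
  m21 ⊆ 10--1 [E]
  m22 ⊆ -0-10,1-110,10-1-
  m23 ⊆ 10--1,10-1-
  m27 ⊆ --011 [E]
  m28 ⊆ 111-0 [E]
E = {--011, -00--, 00--0, 01-11, 10--1, 111-0}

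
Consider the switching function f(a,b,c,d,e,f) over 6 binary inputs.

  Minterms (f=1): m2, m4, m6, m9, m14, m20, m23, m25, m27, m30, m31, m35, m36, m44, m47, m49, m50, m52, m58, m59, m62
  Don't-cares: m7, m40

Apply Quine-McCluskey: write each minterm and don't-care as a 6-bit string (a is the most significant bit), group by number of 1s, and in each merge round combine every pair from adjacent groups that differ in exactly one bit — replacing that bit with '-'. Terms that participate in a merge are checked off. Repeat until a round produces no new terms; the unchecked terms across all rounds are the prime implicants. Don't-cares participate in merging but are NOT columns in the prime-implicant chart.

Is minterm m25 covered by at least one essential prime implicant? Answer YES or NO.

[col 0] 000010*, 000100*, 000110*, 000111*, 001001*, 001110*, 010100*, 010111*, 011001*, 011011*, 011110*, 011111*, 100011, 100100*, 101000*, 101100*, 101111, 110001, 110010*, 110100*, 111010*, 111011*, 111110*
[col 1] -00100*, -10100*, -11011, -11110, 0-0100*, 0-0111, 0-1001, 0-1110, 00-110, 000-10, 0001-0, 00011-, 01-111, 011-11, 0110-1, 01111-, 1-0100*, 10-100, 101-00, 11-010, 111-10, 11101-
[col 2] --0100
Prime implicants: --0100, -11011, -11110, 0-0111, 0-1001, 0-1110, 00-110, 000-10, 0001-0, 00011-, 01-111, 011-11, 0110-1, 01111-, 10-100, 100011, 101-00, 101111, 11-010, 110001, 111-10, 11101-
PI chart (minterm → PIs covering it):
  2 | 000-10  (sole → essential)
  4 | --0100,0001-0
  6 | 00-110,000-10,0001-0,00011-
  9 | 0-1001  (sole → essential)
  14 | 0-1110,00-110
  20 | --0100  (sole → essential)
  23 | 0-0111,01-111
  25 | 0-1001,0110-1
  27 | -11011,011-11,0110-1
  30 | -11110,0-1110,01111-
  31 | 01-111,011-11,01111-
  35 | 100011  (sole → essential)
  36 | --0100,10-100
  44 | 10-100,101-00
  47 | 101111  (sole → essential)
  49 | 110001  (sole → essential)
  50 | 11-010  (sole → essential)
  52 | --0100  (sole → essential)
  58 | 11-010,111-10,11101-
  59 | -11011,11101-
  62 | -11110,111-10
Essential prime implicants: --0100, 0-1001, 000-10, 100011, 101111, 11-010, 110001

YES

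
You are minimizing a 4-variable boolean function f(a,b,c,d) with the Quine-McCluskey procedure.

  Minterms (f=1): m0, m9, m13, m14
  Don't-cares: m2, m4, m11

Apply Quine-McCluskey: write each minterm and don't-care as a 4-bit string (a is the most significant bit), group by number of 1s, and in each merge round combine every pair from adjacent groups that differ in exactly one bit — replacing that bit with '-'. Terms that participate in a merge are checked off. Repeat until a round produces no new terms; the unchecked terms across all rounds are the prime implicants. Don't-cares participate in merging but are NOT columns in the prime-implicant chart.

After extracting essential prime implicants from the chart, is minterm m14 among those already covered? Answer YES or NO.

YES

Round 0: 0000✓ 0010✓ 0100✓ 1001✓ 1011✓ 1101✓ 1110
Round 1: 0-00 00-0 1-01 10-1
PIs = {0-00, 00-0, 1-01, 10-1, 1110}
Coverage chart:
  m0: 0-00,00-0
  m9: 1-01,10-1
  m13: 1-01 ←essential
  m14: 1110 ←essential
Essential: 1-01, 1110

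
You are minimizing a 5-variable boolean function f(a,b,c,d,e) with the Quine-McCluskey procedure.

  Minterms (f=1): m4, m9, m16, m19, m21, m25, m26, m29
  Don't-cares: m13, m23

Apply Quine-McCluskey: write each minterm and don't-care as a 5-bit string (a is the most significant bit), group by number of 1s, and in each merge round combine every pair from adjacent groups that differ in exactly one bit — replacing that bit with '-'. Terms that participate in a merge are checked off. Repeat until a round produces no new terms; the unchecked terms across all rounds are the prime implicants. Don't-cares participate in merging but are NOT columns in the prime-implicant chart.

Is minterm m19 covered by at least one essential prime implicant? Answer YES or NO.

Round 0: 00100 01001✓ 01101✓ 10000 10011✓ 10101✓ 10111✓ 11001✓ 11010 11101✓
Round 1: -1001✓ -1101✓ 01-01✓ 1-101 10-11 101-1 11-01✓
Round 2: -1-01
PIs = {-1-01, 00100, 1-101, 10-11, 10000, 101-1, 11010}
Coverage chart:
  m4: 00100 ←essential
  m9: -1-01 ←essential
  m16: 10000 ←essential
  m19: 10-11 ←essential
  m21: 1-101,101-1
  m25: -1-01 ←essential
  m26: 11010 ←essential
  m29: -1-01,1-101
Essential: -1-01, 00100, 10-11, 10000, 11010

YES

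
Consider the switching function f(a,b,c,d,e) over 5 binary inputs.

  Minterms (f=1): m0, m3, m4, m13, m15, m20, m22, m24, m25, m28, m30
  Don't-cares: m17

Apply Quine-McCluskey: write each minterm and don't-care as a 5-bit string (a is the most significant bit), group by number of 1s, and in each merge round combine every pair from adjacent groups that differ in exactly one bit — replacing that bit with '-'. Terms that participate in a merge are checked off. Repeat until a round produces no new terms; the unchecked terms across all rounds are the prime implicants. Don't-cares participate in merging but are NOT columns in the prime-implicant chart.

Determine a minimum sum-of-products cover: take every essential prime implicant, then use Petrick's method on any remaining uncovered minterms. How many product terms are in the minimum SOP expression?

5

size-2^0 implicants → 00000(✓)  00011  00100(✓)  01101(✓)  01111(✓)  10001(✓)  10100(✓)  10110(✓)  11000(✓)  11001(✓)  11100(✓)  11110(✓)
size-2^1 implicants → -0100  00-00  011-1  1-001  1-100(✓)  1-110(✓)  101-0(✓)  11-00  1100-  111-0(✓)
size-2^2 implicants → 1-1-0
Unchecked terms (primes): -0100, 00-00, 00011, 011-1, 1-001, 1-1-0, 11-00, 1100-
Minterm coverage:
  m0 ⊆ 00-00 [E]
  m3 ⊆ 00011 [E]
  m4 ⊆ -0100,00-00
  m13 ⊆ 011-1 [E]
  m15 ⊆ 011-1 [E]
  m20 ⊆ -0100,1-1-0
  m22 ⊆ 1-1-0 [E]
  m24 ⊆ 11-00,1100-
  m25 ⊆ 1-001,1100-
  m28 ⊆ 1-1-0,11-00
  m30 ⊆ 1-1-0 [E]
E = {00-00, 00011, 011-1, 1-1-0}
Petrick residual → 1100-
Cover = a'b'd'e' + a'b'c'de + a'bce + ace' + abc'd'  |cover|=5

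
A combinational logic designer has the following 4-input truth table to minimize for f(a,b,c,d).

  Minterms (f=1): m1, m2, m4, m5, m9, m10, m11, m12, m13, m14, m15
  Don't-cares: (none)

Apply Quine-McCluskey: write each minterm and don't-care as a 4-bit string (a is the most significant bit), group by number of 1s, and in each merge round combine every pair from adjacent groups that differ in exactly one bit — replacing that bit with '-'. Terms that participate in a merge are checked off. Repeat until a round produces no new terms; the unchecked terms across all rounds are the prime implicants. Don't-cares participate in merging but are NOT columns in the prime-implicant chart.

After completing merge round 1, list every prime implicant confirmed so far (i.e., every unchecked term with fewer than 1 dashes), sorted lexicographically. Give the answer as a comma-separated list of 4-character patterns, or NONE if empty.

NONE

[col 0] 0001*, 0010*, 0100*, 0101*, 1001*, 1010*, 1011*, 1100*, 1101*, 1110*, 1111*
[col 1] -001*, -010, -100*, -101*, 0-01*, 010-*, 1-01*, 1-10*, 1-11*, 10-1*, 101-*, 11-0*, 11-1*, 110-*, 111-*
[col 2] --01, -10-, 1--1, 1-1-, 11--
Prime implicants: --01, -010, -10-, 1--1, 1-1-, 11--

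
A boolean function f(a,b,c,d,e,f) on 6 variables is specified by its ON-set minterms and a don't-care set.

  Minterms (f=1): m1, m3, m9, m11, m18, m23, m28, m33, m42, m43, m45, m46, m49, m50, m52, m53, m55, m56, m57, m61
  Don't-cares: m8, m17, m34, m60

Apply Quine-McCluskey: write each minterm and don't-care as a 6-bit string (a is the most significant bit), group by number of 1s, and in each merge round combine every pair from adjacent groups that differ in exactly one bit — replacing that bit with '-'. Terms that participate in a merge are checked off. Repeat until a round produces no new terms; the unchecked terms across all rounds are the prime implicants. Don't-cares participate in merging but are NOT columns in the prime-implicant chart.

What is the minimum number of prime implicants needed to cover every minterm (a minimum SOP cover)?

10

[col 0] 000001*, 000011*, 001000*, 001001*, 001011*, 010001*, 010010*, 010111*, 011100*, 100001*, 100010*, 101010*, 101011*, 101101*, 101110*, 110001*, 110010*, 110100*, 110101*, 110111*, 111000*, 111001*, 111100*, 111101*
[col 1] -00001*, -01011, -10001*, -10010, -10111, -11100, 0-0001*, 00-001*, 00-011*, 0000-1*, 0010-1*, 00100-, 1-0001*, 1-0010, 1-1101, 10-010, 101-10, 10101-, 11-001*, 11-100*, 11-101*, 110-01*, 1101-1, 11010-*, 111-00*, 111-01*, 11100-*, 11110-*
[col 2] --0001, 00-0-1, 11--01, 11-10-, 111-0-
Prime implicants: --0001, -01011, -10010, -10111, -11100, 00-0-1, 00100-, 1-0010, 1-1101, 10-010, 101-10, 10101-, 11--01, 11-10-, 1101-1, 111-0-
PI chart (minterm → PIs covering it):
  1 | --0001,00-0-1
  3 | 00-0-1  (sole → essential)
  9 | 00-0-1,00100-
  11 | -01011,00-0-1
  18 | -10010  (sole → essential)
  23 | -10111  (sole → essential)
  28 | -11100  (sole → essential)
  33 | --0001  (sole → essential)
  42 | 10-010,101-10,10101-
  43 | -01011,10101-
  45 | 1-1101  (sole → essential)
  46 | 101-10  (sole → essential)
  49 | --0001,11--01
  50 | -10010,1-0010
  52 | 11-10-  (sole → essential)
  53 | 11--01,11-10-,1101-1
  55 | -10111,1101-1
  56 | 111-0-  (sole → essential)
  57 | 11--01,111-0-
  61 | 1-1101,11--01,11-10-,111-0-
Essential prime implicants: --0001, -10010, -10111, -11100, 00-0-1, 1-1101, 101-10, 11-10-, 111-0-
Petrick residual → -01011
Minimum SOP uses 10 PIs: c'd'e'f + b'cd'ef + bc'd'ef' + bc'def + bcde'f' + a'b'd'f + acde'f + ab'cef' + abde' + abce'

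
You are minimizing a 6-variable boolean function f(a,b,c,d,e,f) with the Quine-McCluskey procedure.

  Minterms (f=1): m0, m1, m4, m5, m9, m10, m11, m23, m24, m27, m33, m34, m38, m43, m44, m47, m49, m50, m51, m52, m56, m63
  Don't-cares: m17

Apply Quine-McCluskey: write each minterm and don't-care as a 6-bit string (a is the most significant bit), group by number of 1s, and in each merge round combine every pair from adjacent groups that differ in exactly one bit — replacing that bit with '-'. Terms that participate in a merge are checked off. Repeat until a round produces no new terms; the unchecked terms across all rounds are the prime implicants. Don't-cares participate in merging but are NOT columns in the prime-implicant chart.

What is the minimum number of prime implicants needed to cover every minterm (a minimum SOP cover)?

13

size-2^0 implicants → 000000(✓)  000001(✓)  000100(✓)  000101(✓)  001001(✓)  001010(✓)  001011(✓)  010001(✓)  010111  011000(✓)  011011(✓)  100001(✓)  100010(✓)  100110(✓)  101011(✓)  101100  101111(✓)  110001(✓)  110010(✓)  110011(✓)  110100  111000(✓)  111111(✓)
size-2^1 implicants → -00001(✓)  -01011  -10001(✓)  -11000  0-0001(✓)  0-1011  00-001  000-00(✓)  000-01(✓)  00000-(✓)  00010-(✓)  0010-1  00101-  1-0001(✓)  1-0010  1-1111  100-10  101-11  1100-1  11001-
size-2^2 implicants → --0001  000-0-
Unchecked terms (primes): --0001, -01011, -11000, 0-1011, 00-001, 000-0-, 0010-1, 00101-, 010111, 1-0010, 1-1111, 100-10, 101-11, 101100, 1100-1, 11001-, 110100
Minterm coverage:
  m0 ⊆ 000-0- [E]
  m1 ⊆ --0001,00-001,000-0-
  m4 ⊆ 000-0- [E]
  m5 ⊆ 000-0- [E]
  m9 ⊆ 00-001,0010-1
  m10 ⊆ 00101- [E]
  m11 ⊆ -01011,0-1011,0010-1,00101-
  m23 ⊆ 010111 [E]
  m24 ⊆ -11000 [E]
  m27 ⊆ 0-1011 [E]
  m33 ⊆ --0001 [E]
  m34 ⊆ 1-0010,100-10
  m38 ⊆ 100-10 [E]
  m43 ⊆ -01011,101-11
  m44 ⊆ 101100 [E]
  m47 ⊆ 1-1111,101-11
  m49 ⊆ --0001,1100-1
  m50 ⊆ 1-0010,11001-
  m51 ⊆ 1100-1,11001-
  m52 ⊆ 110100 [E]
  m56 ⊆ -11000 [E]
  m63 ⊆ 1-1111 [E]
E = {--0001, -11000, 0-1011, 000-0-, 00101-, 010111, 1-1111, 100-10, 101100, 110100}
Petrick residual → -01011, 00-001, 11001-
Cover = c'd'e'f + b'cd'ef + bcd'e'f' + a'cd'ef + a'b'd'e'f + a'b'c'e' + a'b'cd'e + a'bc'def + acdef + ab'c'ef' + ab'cde'f' + abc'd'e + abc'de'f'  |cover|=13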